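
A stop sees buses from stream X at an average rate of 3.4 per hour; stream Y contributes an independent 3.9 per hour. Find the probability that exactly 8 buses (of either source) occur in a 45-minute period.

0.0839

Independent Poisson processes superpose: combined rate λ = 3.4 + 3.9 = 7.3 per hour.
Over the interval, μ = 7.3 × 0.75 = 5.475 (a 45-minute period = 0.75 hours).
P(N = 8) = e^(−5.475) · 5.475^8/8! ≈ 0.0839.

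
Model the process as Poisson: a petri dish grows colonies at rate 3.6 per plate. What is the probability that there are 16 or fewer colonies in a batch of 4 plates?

0.7204

Over the interval, μ = 3.6 × 4 = 14.4 (a batch of 4 plates = 4 plates).
P(N ≤ 16) = Σ_{j=0}^{16} e^(−μ) μ^j/j! ≈ 0.7204.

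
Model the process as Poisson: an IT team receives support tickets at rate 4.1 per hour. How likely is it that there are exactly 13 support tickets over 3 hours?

0.1078

Over the interval, μ = 4.1 × 3 = 12.3 (3 hours).
P(N = 13) = e^(−μ) μ^13/13! = e^(−12.3) · 12.3^13/6227020800 ≈ 0.1078.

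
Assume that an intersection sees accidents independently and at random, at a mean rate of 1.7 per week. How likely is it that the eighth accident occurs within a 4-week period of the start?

Over the interval, μ = 1.7 × 4 = 6.8 (a 4-week period = 4 weeks).
The eighth arrival falls in the interval iff at least 8 events occur there: P(S_8 ≤ t) = P(N ≥ 8) = 1 − P(N ≤ 7) ≈ 0.3715.

0.3715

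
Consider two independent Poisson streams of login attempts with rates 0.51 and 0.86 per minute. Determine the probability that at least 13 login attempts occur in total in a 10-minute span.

0.6114

Independent Poisson processes superpose: combined rate λ = 0.51 + 0.86 = 1.37 per minute.
Over the interval, μ = 1.37 × 10 = 13.7 (a 10-minute span = 10 minutes).
P(N ≥ 13) = 1 − P(N ≤ 12) ≈ 0.6114.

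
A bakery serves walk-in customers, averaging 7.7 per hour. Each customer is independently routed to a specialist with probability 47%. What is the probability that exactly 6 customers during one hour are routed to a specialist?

Thinning: the customers that are routed to a specialist themselves form a Poisson process with rate 0.47 × 7.7 = 3.619 per hour.
So μ = 3.619.
P(N = 6) = e^(−3.619) · 3.619^6/6! ≈ 0.0837.

0.0837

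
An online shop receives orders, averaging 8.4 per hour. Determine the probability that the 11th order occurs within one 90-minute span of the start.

Over the interval, μ = 8.4 × 1.5 = 12.6 (a 90-minute span = 1.5 hours).
The 11th arrival falls in the interval iff at least 11 events occur there: P(S_11 ≤ t) = P(N ≥ 11) = 1 − P(N ≤ 10) ≈ 0.7124.

0.7124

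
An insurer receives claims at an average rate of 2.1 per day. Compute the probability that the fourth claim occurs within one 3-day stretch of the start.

0.8736

Over the interval, μ = 2.1 × 3 = 6.3 (a 3-day stretch = 3 days).
The fourth arrival falls in the interval iff at least 4 events occur there: P(S_4 ≤ t) = P(N ≥ 4) = 1 − P(N ≤ 3) ≈ 0.8736.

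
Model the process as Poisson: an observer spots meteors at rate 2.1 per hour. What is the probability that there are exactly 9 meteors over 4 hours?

Over the interval, μ = 2.1 × 4 = 8.4 (4 hours).
P(N = 9) = e^(−μ) μ^9/9! = e^(−8.4) · 8.4^9/362880 ≈ 0.1290.

0.1290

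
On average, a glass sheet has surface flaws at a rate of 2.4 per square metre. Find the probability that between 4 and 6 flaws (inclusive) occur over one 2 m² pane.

Over the interval, μ = 2.4 × 2 = 4.8 (a 2 m² pane = 2 square metres).
P(4 ≤ N ≤ 6) = Σ_{j=4}^{6} e^(−4.8) · 4.8^j/j! ≈ 0.4966.

0.4966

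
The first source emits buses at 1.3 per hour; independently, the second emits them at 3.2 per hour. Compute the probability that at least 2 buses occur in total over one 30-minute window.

Independent Poisson processes superpose: combined rate λ = 1.3 + 3.2 = 4.5 per hour.
Over the interval, μ = 4.5 × 0.5 = 2.25 (a 30-minute window = 0.5 hours).
P(N ≥ 2) = 1 − P(N ≤ 1) ≈ 0.6575.

0.6575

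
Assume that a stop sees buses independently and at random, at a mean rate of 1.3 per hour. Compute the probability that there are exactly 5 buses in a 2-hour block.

Over the interval, μ = 1.3 × 2 = 2.6 (a 2-hour block = 2 hours).
P(N = 5) = e^(−μ) μ^5/5! = e^(−2.6) · 2.6^5/120 ≈ 0.0735.

0.0735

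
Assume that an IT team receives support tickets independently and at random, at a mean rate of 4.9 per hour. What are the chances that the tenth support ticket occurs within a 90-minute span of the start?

0.2067

Over the interval, μ = 4.9 × 1.5 = 7.35 (a 90-minute span = 1.5 hours).
The tenth arrival falls in the interval iff at least 10 events occur there: P(S_10 ≤ t) = P(N ≥ 10) = 1 − P(N ≤ 9) ≈ 0.2067.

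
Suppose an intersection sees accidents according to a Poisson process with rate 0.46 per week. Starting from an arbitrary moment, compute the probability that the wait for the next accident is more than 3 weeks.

0.2516

The wait for the next event is exponential with rate λ = 0.46 per week.
P(T > 3) = e^(−λt) = e^(−0.46 × 3) = e^(−1.38) ≈ 0.2516.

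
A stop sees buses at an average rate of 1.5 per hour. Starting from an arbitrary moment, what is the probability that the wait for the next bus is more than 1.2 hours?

The wait for the next event is exponential with rate λ = 1.5 per hour.
P(T > 1.2) = e^(−λt) = e^(−1.5 × 1.2) = e^(−1.8) ≈ 0.1653.

0.1653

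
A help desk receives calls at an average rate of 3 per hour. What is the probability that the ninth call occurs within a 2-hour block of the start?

Over the interval, μ = 3 × 2 = 6 (a 2-hour block = 2 hours).
The ninth arrival falls in the interval iff at least 9 events occur there: P(S_9 ≤ t) = P(N ≥ 9) = 1 − P(N ≤ 8) ≈ 0.1528.

0.1528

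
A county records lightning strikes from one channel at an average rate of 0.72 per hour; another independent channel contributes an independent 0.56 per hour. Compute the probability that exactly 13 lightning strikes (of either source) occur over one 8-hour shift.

0.0781

Independent Poisson processes superpose: combined rate λ = 0.72 + 0.56 = 1.28 per hour.
Over the interval, μ = 1.28 × 8 = 10.24 (an 8-hour shift = 8 hours).
P(N = 13) = e^(−10.24) · 10.24^13/13! ≈ 0.0781.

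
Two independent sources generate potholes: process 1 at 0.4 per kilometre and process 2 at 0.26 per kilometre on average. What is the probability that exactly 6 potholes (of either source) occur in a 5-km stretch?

Independent Poisson processes superpose: combined rate λ = 0.4 + 0.26 = 0.66 per kilometre.
Over the interval, μ = 0.66 × 5 = 3.3 (a 5-km stretch = 5 kilometres).
P(N = 6) = e^(−3.3) · 3.3^6/6! ≈ 0.0662.

0.0662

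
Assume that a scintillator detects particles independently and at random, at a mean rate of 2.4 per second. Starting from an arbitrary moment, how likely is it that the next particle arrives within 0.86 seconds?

0.8731

Inter-arrival times are exponential with rate λ = 2.4 per second.
P(T ≤ 0.86) = 1 − e^(−λt) = 1 − e^(−2.4 × 0.86) = 1 − e^(−2.064) ≈ 0.8731.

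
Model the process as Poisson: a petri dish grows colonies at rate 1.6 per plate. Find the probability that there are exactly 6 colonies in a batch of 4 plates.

Over the interval, μ = 1.6 × 4 = 6.4 (a batch of 4 plates = 4 plates).
P(N = 6) = e^(−μ) μ^6/6! = e^(−6.4) · 6.4^6/720 ≈ 0.1586.

0.1586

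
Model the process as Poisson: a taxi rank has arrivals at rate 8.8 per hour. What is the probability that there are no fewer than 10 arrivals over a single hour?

With mean μ = 8.8 per hour,
P(N ≥ 10) = 1 − P(N ≤ 9) = 1 − Σ_{j=0}^{9} e^(−μ) μ^j/j! ≈ 0.3863.

0.3863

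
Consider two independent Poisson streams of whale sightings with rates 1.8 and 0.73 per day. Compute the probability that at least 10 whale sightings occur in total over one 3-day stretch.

0.2340

Independent Poisson processes superpose: combined rate λ = 1.8 + 0.73 = 2.53 per day.
Over the interval, μ = 2.53 × 3 = 7.59 (a 3-day stretch = 3 days).
P(N ≥ 10) = 1 − P(N ≤ 9) ≈ 0.2340.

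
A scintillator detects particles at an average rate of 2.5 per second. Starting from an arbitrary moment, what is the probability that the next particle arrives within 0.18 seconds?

0.3624

Inter-arrival times are exponential with rate λ = 2.5 per second.
P(T ≤ 0.18) = 1 − e^(−λt) = 1 − e^(−2.5 × 0.18) = 1 − e^(−0.45) ≈ 0.3624.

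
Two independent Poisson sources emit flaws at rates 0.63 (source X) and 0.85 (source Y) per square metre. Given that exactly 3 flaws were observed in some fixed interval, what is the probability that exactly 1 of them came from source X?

0.4212

Given the total, each event is independently from source X with probability p = λ_X/(λ_X+λ_Y) = 0.63/1.48 ≈ 0.4257.
So K ~ Binomial(3, 0.63/1.48): P(K = 1) = C(3,1) · (0.63/1.48)^1 · (0.85/1.48)^2 ≈ 0.4212.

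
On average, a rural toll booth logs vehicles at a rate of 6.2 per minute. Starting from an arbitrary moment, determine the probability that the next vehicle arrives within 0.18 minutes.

0.6724

Inter-arrival times are exponential with rate λ = 6.2 per minute.
P(T ≤ 0.18) = 1 − e^(−λt) = 1 − e^(−6.2 × 0.18) = 1 − e^(−1.116) ≈ 0.6724.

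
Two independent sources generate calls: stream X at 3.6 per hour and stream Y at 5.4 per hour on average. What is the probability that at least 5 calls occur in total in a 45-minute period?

Independent Poisson processes superpose: combined rate λ = 3.6 + 5.4 = 9 per hour.
Over the interval, μ = 9 × 0.75 = 6.75 (a 45-minute period = 0.75 hours).
P(N ≥ 5) = 1 − P(N ≤ 4) ≈ 0.8030.

0.8030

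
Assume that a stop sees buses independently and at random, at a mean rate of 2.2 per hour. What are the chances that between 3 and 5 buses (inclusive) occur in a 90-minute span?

Over the interval, μ = 2.2 × 1.5 = 3.3 (a 90-minute span = 1.5 hours).
P(3 ≤ N ≤ 5) = Σ_{j=3}^{5} e^(−3.3) · 3.3^j/j! ≈ 0.5235.

0.5235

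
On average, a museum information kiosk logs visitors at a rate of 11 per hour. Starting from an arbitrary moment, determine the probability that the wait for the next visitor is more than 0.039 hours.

0.6512

The wait for the next event is exponential with rate λ = 11 per hour.
P(T > 0.039) = e^(−λt) = e^(−11 × 0.039) = e^(−0.429) ≈ 0.6512.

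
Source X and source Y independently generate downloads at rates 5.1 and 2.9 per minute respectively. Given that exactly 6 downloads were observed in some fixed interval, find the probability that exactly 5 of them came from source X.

Given the total, each event is independently from source X with probability p = λ_X/(λ_X+λ_Y) = 5.1/8 = 0.6375.
So K ~ Binomial(6, 5.1/8): P(K = 5) = C(6,5) · (5.1/8)^5 · (2.9/8)^1 ≈ 0.2290.

0.2290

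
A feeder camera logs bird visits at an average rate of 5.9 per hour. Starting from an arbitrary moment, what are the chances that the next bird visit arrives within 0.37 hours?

Inter-arrival times are exponential with rate λ = 5.9 per hour.
P(T ≤ 0.37) = 1 − e^(−λt) = 1 − e^(−5.9 × 0.37) = 1 − e^(−2.183) ≈ 0.8873.

0.8873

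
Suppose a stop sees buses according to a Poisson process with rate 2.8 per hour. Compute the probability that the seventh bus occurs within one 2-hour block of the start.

0.3297

Over the interval, μ = 2.8 × 2 = 5.6 (a 2-hour block = 2 hours).
The seventh arrival falls in the interval iff at least 7 events occur there: P(S_7 ≤ t) = P(N ≥ 7) = 1 − P(N ≤ 6) ≈ 0.3297.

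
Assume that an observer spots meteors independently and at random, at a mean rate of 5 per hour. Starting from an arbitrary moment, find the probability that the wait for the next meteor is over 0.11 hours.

The wait for the next event is exponential with rate λ = 5 per hour.
P(T > 0.11) = e^(−λt) = e^(−5 × 0.11) = e^(−0.55) ≈ 0.5769.

0.5769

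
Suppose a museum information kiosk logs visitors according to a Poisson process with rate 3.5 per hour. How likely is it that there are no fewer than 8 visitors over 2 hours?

Over the interval, μ = 3.5 × 2 = 7 (2 hours).
P(N ≥ 8) = 1 − P(N ≤ 7) = 1 − Σ_{j=0}^{7} e^(−μ) μ^j/j! ≈ 0.4013.

0.4013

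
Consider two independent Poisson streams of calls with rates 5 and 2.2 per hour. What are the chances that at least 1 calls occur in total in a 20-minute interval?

0.9093

Independent Poisson processes superpose: combined rate λ = 5 + 2.2 = 7.2 per hour.
Over the interval, μ = 7.2 × 1/3 = 2.4 (a 20-minute interval = 1/3 hours).
P(N ≥ 1) = 1 − P(N ≤ 0) ≈ 0.9093.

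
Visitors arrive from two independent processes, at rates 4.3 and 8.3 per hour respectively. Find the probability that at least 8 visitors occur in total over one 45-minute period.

Independent Poisson processes superpose: combined rate λ = 4.3 + 8.3 = 12.6 per hour.
Over the interval, μ = 12.6 × 0.75 = 9.45 (a 45-minute period = 0.75 hours).
P(N ≥ 8) = 1 − P(N ≤ 7) ≈ 0.7261.

0.7261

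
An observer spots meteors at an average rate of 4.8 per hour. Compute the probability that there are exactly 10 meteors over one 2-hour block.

Over the interval, μ = 4.8 × 2 = 9.6 (a 2-hour block = 2 hours).
P(N = 10) = e^(−μ) μ^10/10! = e^(−9.6) · 9.6^10/3628800 ≈ 0.1241.

0.1241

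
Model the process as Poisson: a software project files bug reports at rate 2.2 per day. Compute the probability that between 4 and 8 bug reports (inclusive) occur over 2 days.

0.6047

Over the interval, μ = 2.2 × 2 = 4.4 (2 days).
P(4 ≤ N ≤ 8) = Σ_{j=4}^{8} e^(−4.4) · 4.4^j/j! ≈ 0.6047.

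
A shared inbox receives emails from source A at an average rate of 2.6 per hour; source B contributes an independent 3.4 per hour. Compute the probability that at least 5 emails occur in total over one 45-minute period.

0.4679

Independent Poisson processes superpose: combined rate λ = 2.6 + 3.4 = 6 per hour.
Over the interval, μ = 6 × 0.75 = 4.5 (a 45-minute period = 0.75 hours).
P(N ≥ 5) = 1 − P(N ≤ 4) ≈ 0.4679.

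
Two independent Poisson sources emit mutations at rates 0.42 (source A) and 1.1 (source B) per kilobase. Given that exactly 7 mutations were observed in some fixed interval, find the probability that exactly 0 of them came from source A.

0.1040

Given the total, each event is independently from source A with probability p = λ_A/(λ_A+λ_B) = 0.42/1.52 ≈ 0.2763.
So K ~ Binomial(7, 0.42/1.52): P(K = 0) = C(7,0) · (0.42/1.52)^0 · (1.1/1.52)^7 ≈ 0.1040.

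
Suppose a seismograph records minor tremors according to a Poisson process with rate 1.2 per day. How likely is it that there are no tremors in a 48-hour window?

Over the interval, μ = 1.2 × 2 = 2.4 (a 48-hour window = 2 days).
P(N = 0) = e^(−μ) μ^0/0! = e^(−2.4) · 2.4^0/1 ≈ 0.0907.

0.0907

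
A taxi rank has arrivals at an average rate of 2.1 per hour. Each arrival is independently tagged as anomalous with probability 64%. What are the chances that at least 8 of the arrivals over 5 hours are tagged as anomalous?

0.3596

Thinning: the arrivals that are tagged as anomalous themselves form a Poisson process with rate 0.64 × 2.1 = 1.344 per hour.
Over the interval, μ = 1.344 × 5 = 6.72 (5 hours).
P(N ≥ 8) = 1 − P(N ≤ 7) ≈ 0.3596.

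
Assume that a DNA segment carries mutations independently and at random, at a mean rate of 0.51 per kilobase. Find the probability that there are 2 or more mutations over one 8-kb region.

Over the interval, μ = 0.51 × 8 = 4.08 (an 8-kb region = 8 kilobases).
P(N ≥ 2) = 1 − P(N ≤ 1) = 1 − Σ_{j=0}^{1} e^(−μ) μ^j/j! ≈ 0.9141.

0.9141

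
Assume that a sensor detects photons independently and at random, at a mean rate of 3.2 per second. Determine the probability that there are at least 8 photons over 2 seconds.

Over the interval, μ = 3.2 × 2 = 6.4 (2 seconds).
P(N ≥ 8) = 1 − P(N ≤ 7) = 1 − Σ_{j=0}^{7} e^(−μ) μ^j/j! ≈ 0.3127.

0.3127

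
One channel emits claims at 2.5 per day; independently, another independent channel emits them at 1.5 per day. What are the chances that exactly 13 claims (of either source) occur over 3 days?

0.1056

Independent Poisson processes superpose: combined rate λ = 2.5 + 1.5 = 4 per day.
Over the interval, μ = 4 × 3 = 12 (3 days).
P(N = 13) = e^(−12) · 12^13/13! ≈ 0.1056.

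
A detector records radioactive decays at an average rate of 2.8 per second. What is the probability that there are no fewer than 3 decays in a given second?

0.5305

With mean μ = 2.8 per second,
P(N ≥ 3) = 1 − P(N ≤ 2) = 1 − Σ_{j=0}^{2} e^(−μ) μ^j/j! ≈ 0.5305.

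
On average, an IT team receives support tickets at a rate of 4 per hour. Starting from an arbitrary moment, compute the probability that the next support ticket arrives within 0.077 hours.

0.2651

Inter-arrival times are exponential with rate λ = 4 per hour.
P(T ≤ 0.077) = 1 − e^(−λt) = 1 − e^(−4 × 0.077) = 1 − e^(−0.308) ≈ 0.2651.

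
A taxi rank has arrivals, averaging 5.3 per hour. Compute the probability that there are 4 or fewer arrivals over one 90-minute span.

0.1025

Over the interval, μ = 5.3 × 1.5 = 7.95 (a 90-minute span = 1.5 hours).
P(N ≤ 4) = Σ_{j=0}^{4} e^(−μ) μ^j/j! ≈ 0.1025.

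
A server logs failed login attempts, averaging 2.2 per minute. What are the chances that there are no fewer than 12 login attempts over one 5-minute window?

Over the interval, μ = 2.2 × 5 = 11 (a 5-minute window = 5 minutes).
P(N ≥ 12) = 1 − P(N ≤ 11) = 1 − Σ_{j=0}^{11} e^(−μ) μ^j/j! ≈ 0.4207.

0.4207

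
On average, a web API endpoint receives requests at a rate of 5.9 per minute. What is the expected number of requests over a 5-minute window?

E[N] = λt = 5.9 × 5 = 29.5 (a 5-minute window = 5 minutes).

29.5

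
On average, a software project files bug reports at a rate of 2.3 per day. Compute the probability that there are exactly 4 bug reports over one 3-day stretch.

0.0952

Over the interval, μ = 2.3 × 3 = 6.9 (a 3-day stretch = 3 days).
P(N = 4) = e^(−μ) μ^4/4! = e^(−6.9) · 6.9^4/24 ≈ 0.0952.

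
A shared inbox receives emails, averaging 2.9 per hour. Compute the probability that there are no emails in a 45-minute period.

0.1136

Over the interval, μ = 2.9 × 0.75 = 2.175 (a 45-minute period = 0.75 hours).
P(N = 0) = e^(−μ) μ^0/0! = e^(−2.175) · 2.175^0/1 ≈ 0.1136.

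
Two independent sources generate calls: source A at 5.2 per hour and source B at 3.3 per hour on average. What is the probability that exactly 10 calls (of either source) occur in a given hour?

Independent Poisson processes superpose: combined rate λ = 5.2 + 3.3 = 8.5 per hour.
So μ = 8.5.
P(N = 10) = e^(−8.5) · 8.5^10/10! ≈ 0.1104.

0.1104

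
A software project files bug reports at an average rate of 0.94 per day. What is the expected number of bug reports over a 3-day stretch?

E[N] = λt = 0.94 × 3 = 2.82 (a 3-day stretch = 3 days).

2.82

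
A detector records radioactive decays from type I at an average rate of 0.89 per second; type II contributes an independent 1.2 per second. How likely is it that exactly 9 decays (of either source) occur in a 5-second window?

0.1186

Independent Poisson processes superpose: combined rate λ = 0.89 + 1.2 = 2.09 per second.
Over the interval, μ = 2.09 × 5 = 10.45 (a 5-second window = 5 seconds).
P(N = 9) = e^(−10.45) · 10.45^9/9! ≈ 0.1186.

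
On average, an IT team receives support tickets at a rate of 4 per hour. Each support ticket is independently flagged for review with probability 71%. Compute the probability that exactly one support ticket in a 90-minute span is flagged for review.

0.0602

Thinning: the support tickets that are flagged for review themselves form a Poisson process with rate 0.71 × 4 = 2.84 per hour.
Over the interval, μ = 2.84 × 1.5 = 4.26 (a 90-minute span = 1.5 hours).
P(N = 1) = e^(−4.26) · 4.26^1/1! ≈ 0.0602.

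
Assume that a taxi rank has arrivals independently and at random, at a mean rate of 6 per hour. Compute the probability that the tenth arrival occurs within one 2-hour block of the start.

0.7576

Over the interval, μ = 6 × 2 = 12 (a 2-hour block = 2 hours).
The tenth arrival falls in the interval iff at least 10 events occur there: P(S_10 ≤ t) = P(N ≥ 10) = 1 − P(N ≤ 9) ≈ 0.7576.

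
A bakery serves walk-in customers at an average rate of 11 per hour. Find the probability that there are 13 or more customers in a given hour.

0.3113

With mean μ = 11 per hour,
P(N ≥ 13) = 1 − P(N ≤ 12) = 1 − Σ_{j=0}^{12} e^(−μ) μ^j/j! ≈ 0.3113.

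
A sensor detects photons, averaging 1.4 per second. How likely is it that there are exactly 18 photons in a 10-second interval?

Over the interval, μ = 1.4 × 10 = 14 (a 10-second interval = 10 seconds).
P(N = 18) = e^(−μ) μ^18/18! = e^(−14) · 14^18/6402373705728000 ≈ 0.0554.

0.0554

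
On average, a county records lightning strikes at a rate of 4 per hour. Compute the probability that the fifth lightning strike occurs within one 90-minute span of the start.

Over the interval, μ = 4 × 1.5 = 6 (a 90-minute span = 1.5 hours).
The fifth arrival falls in the interval iff at least 5 events occur there: P(S_5 ≤ t) = P(N ≥ 5) = 1 − P(N ≤ 4) ≈ 0.7149.

0.7149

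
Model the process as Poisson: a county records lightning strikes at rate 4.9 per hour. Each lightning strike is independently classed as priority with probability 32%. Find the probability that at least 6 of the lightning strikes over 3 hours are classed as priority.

Thinning: the lightning strikes that are classed as priority themselves form a Poisson process with rate 0.32 × 4.9 = 1.568 per hour.
Over the interval, μ = 1.568 × 3 = 4.704 (3 hours).
P(N ≥ 6) = 1 − P(N ≤ 5) ≈ 0.3323.

0.3323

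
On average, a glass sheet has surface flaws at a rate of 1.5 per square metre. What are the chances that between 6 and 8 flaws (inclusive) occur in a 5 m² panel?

0.4205

Over the interval, μ = 1.5 × 5 = 7.5 (a 5 m² panel = 5 square metres).
P(6 ≤ N ≤ 8) = Σ_{j=6}^{8} e^(−7.5) · 7.5^j/j! ≈ 0.4205.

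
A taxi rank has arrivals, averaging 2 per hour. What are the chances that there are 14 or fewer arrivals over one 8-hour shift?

Over the interval, μ = 2 × 8 = 16 (an 8-hour shift = 8 hours).
P(N ≤ 14) = Σ_{j=0}^{14} e^(−μ) μ^j/j! ≈ 0.3675.

0.3675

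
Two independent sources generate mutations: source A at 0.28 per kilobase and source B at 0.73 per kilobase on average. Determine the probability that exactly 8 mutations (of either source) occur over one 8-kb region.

0.1395

Independent Poisson processes superpose: combined rate λ = 0.28 + 0.73 = 1.01 per kilobase.
Over the interval, μ = 1.01 × 8 = 8.08 (an 8-kb region = 8 kilobases).
P(N = 8) = e^(−8.08) · 8.08^8/8! ≈ 0.1395.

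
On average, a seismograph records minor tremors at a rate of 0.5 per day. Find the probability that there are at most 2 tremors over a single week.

0.3208

Over the interval, μ = 0.5 × 7 = 3.5 (a week = 7 days).
P(N ≤ 2) = Σ_{j=0}^{2} e^(−μ) μ^j/j! ≈ 0.3208.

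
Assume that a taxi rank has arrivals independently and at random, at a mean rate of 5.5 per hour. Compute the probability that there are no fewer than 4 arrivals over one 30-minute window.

Over the interval, μ = 5.5 × 0.5 = 2.75 (a 30-minute window = 0.5 hours).
P(N ≥ 4) = 1 − P(N ≤ 3) = 1 − Σ_{j=0}^{3} e^(−μ) μ^j/j! ≈ 0.2970.

0.2970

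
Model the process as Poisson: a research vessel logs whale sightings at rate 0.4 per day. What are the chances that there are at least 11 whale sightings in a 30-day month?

0.6528

Over the interval, μ = 0.4 × 30 = 12 (a 30-day month = 30 days).
P(N ≥ 11) = 1 − P(N ≤ 10) = 1 − Σ_{j=0}^{10} e^(−μ) μ^j/j! ≈ 0.6528.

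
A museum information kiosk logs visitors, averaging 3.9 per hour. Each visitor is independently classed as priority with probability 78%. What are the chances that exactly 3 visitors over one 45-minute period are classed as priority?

Thinning: the visitors that are classed as priority themselves form a Poisson process with rate 0.78 × 3.9 = 3.042 per hour.
Over the interval, μ = 3.042 × 0.75 = 2.2815 (a 45-minute period = 0.75 hours).
P(N = 3) = e^(−2.2815) · 2.2815^3/3! ≈ 0.2021.

0.2021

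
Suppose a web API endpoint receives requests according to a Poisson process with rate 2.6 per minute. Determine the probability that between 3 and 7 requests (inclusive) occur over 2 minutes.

Over the interval, μ = 2.6 × 2 = 5.2 (2 minutes).
P(3 ≤ N ≤ 7) = Σ_{j=3}^{7} e^(−5.2) · 5.2^j/j! ≈ 0.7361.

0.7361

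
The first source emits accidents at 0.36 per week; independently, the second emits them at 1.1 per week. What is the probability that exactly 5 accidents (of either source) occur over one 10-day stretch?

Independent Poisson processes superpose: combined rate λ = 0.36 + 1.1 = 1.46 per week.
Over the interval, μ = 1.46 × 10/7 ≈ 2.08571 (a 10-day stretch = 10/7 weeks).
P(N = 5) = e^(−2.08571) · 2.08571^5/5! ≈ 0.0409.

0.0409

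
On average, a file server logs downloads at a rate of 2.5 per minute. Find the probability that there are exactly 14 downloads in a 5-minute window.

Over the interval, μ = 2.5 × 5 = 12.5 (a 5-minute window = 5 minutes).
P(N = 14) = e^(−μ) μ^14/14! = e^(−12.5) · 12.5^14/87178291200 ≈ 0.0972.

0.0972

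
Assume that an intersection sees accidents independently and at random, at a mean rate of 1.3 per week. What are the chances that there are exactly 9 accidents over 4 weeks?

0.0423

Over the interval, μ = 1.3 × 4 = 5.2 (4 weeks).
P(N = 9) = e^(−μ) μ^9/9! = e^(−5.2) · 5.2^9/362880 ≈ 0.0423.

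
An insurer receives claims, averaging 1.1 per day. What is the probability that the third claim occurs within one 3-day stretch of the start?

0.6406

Over the interval, μ = 1.1 × 3 = 3.3 (a 3-day stretch = 3 days).
The third arrival falls in the interval iff at least 3 events occur there: P(S_3 ≤ t) = P(N ≥ 3) = 1 − P(N ≤ 2) ≈ 0.6406.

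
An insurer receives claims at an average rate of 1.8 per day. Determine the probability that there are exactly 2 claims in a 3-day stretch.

Over the interval, μ = 1.8 × 3 = 5.4 (a 3-day stretch = 3 days).
P(N = 2) = e^(−μ) μ^2/2! = e^(−5.4) · 5.4^2/2 ≈ 0.0659.

0.0659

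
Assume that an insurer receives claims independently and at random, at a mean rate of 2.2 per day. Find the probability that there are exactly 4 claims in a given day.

0.1082

With mean μ = 2.2 per day,
P(N = 4) = e^(−μ) μ^4/4! = e^(−2.2) · 2.2^4/24 ≈ 0.1082.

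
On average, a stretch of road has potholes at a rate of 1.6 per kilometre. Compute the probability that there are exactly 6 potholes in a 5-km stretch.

Over the interval, μ = 1.6 × 5 = 8 (a 5-km stretch = 5 kilometres).
P(N = 6) = e^(−μ) μ^6/6! = e^(−8) · 8^6/720 ≈ 0.1221.

0.1221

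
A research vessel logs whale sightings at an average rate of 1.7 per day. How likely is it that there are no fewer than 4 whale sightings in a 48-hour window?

Over the interval, μ = 1.7 × 2 = 3.4 (a 48-hour window = 2 days).
P(N ≥ 4) = 1 − P(N ≤ 3) = 1 − Σ_{j=0}^{3} e^(−μ) μ^j/j! ≈ 0.4416.

0.4416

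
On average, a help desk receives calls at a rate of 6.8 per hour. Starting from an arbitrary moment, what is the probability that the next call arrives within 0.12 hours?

Inter-arrival times are exponential with rate λ = 6.8 per hour.
P(T ≤ 0.12) = 1 − e^(−λt) = 1 − e^(−6.8 × 0.12) = 1 − e^(−0.816) ≈ 0.5578.

0.5578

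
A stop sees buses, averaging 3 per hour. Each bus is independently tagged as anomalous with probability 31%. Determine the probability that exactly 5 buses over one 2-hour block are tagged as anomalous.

Thinning: the buses that are tagged as anomalous themselves form a Poisson process with rate 0.31 × 3 = 0.93 per hour.
Over the interval, μ = 0.93 × 2 = 1.86 (a 2-hour block = 2 hours).
P(N = 5) = e^(−1.86) · 1.86^5/5! ≈ 0.0289.

0.0289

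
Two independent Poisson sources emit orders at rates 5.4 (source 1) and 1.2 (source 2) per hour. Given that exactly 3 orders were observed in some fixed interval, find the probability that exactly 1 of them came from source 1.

Given the total, each event is independently from source 1 with probability p = λ_1/(λ_1+λ_2) = 5.4/6.6 ≈ 0.8182.
So K ~ Binomial(3, 5.4/6.6): P(K = 1) = C(3,1) · (5.4/6.6)^1 · (1.2/6.6)^2 ≈ 0.0811.

0.0811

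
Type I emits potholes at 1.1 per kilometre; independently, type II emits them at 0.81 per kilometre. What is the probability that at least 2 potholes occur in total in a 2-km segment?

Independent Poisson processes superpose: combined rate λ = 1.1 + 0.81 = 1.91 per kilometre.
Over the interval, μ = 1.91 × 2 = 3.82 (a 2-km segment = 2 kilometres).
P(N ≥ 2) = 1 − P(N ≤ 1) ≈ 0.8943.

0.8943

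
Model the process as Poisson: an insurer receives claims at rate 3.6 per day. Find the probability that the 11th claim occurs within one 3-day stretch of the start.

0.5160

Over the interval, μ = 3.6 × 3 = 10.8 (a 3-day stretch = 3 days).
The 11th arrival falls in the interval iff at least 11 events occur there: P(S_11 ≤ t) = P(N ≥ 11) = 1 − P(N ≤ 10) ≈ 0.5160.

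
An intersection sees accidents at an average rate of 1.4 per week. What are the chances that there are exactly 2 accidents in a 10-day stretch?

0.2707

Over the interval, μ = 1.4 × 10/7 = 2 (a 10-day stretch = 10/7 weeks).
P(N = 2) = e^(−μ) μ^2/2! = e^(−2) · 2^2/2 ≈ 0.2707.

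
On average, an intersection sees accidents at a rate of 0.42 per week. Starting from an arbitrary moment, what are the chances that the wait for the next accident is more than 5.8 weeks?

0.0875

The wait for the next event is exponential with rate λ = 0.42 per week.
P(T > 5.8) = e^(−λt) = e^(−0.42 × 5.8) = e^(−2.436) ≈ 0.0875.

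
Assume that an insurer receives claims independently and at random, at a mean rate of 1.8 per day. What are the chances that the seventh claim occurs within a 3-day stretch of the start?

Over the interval, μ = 1.8 × 3 = 5.4 (a 3-day stretch = 3 days).
The seventh arrival falls in the interval iff at least 7 events occur there: P(S_7 ≤ t) = P(N ≥ 7) = 1 − P(N ≤ 6) ≈ 0.2983.

0.2983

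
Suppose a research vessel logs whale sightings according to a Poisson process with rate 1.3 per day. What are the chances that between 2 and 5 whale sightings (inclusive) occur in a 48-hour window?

Over the interval, μ = 1.3 × 2 = 2.6 (a 48-hour window = 2 days).
P(2 ≤ N ≤ 5) = Σ_{j=2}^{5} e^(−2.6) · 2.6^j/j! ≈ 0.6836.

0.6836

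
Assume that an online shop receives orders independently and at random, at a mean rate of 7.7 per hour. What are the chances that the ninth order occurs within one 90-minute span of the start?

Over the interval, μ = 7.7 × 1.5 = 11.55 (a 90-minute span = 1.5 hours).
The ninth arrival falls in the interval iff at least 9 events occur there: P(S_9 ≤ t) = P(N ≥ 9) = 1 − P(N ≤ 8) ≈ 0.8132.

0.8132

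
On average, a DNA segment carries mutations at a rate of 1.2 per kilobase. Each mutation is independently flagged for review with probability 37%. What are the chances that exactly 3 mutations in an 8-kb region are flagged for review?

Thinning: the mutations that are flagged for review themselves form a Poisson process with rate 0.37 × 1.2 = 0.444 per kilobase.
Over the interval, μ = 0.444 × 8 = 3.552 (an 8-kb region = 8 kilobases).
P(N = 3) = e^(−3.552) · 3.552^3/3! ≈ 0.2141.

0.2141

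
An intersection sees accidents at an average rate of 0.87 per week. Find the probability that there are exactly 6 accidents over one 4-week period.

0.0760

Over the interval, μ = 0.87 × 4 = 3.48 (a 4-week period = 4 weeks).
P(N = 6) = e^(−μ) μ^6/6! = e^(−3.48) · 3.48^6/720 ≈ 0.0760.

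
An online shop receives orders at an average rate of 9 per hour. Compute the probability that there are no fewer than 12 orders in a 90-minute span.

0.6955

Over the interval, μ = 9 × 1.5 = 13.5 (a 90-minute span = 1.5 hours).
P(N ≥ 12) = 1 − P(N ≤ 11) = 1 − Σ_{j=0}^{11} e^(−μ) μ^j/j! ≈ 0.6955.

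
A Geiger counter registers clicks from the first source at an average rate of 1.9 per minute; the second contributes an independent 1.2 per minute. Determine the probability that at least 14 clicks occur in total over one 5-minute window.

0.6829

Independent Poisson processes superpose: combined rate λ = 1.9 + 1.2 = 3.1 per minute.
Over the interval, μ = 3.1 × 5 = 15.5 (a 5-minute window = 5 minutes).
P(N ≥ 14) = 1 − P(N ≤ 13) ≈ 0.6829.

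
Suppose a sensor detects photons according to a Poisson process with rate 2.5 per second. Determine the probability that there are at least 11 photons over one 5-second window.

Over the interval, μ = 2.5 × 5 = 12.5 (a 5-second window = 5 seconds).
P(N ≥ 11) = 1 − P(N ≤ 10) = 1 − Σ_{j=0}^{10} e^(−μ) μ^j/j! ≈ 0.7029.

0.7029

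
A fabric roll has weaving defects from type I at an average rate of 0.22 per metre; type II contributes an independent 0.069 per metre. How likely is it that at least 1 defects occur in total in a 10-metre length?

Independent Poisson processes superpose: combined rate λ = 0.22 + 0.069 = 0.289 per metre.
Over the interval, μ = 0.289 × 10 = 2.89 (a 10-metre length = 10 metres).
P(N ≥ 1) = 1 − P(N ≤ 0) ≈ 0.9444.

0.9444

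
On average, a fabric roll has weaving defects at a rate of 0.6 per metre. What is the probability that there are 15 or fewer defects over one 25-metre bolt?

Over the interval, μ = 0.6 × 25 = 15 (a 25-metre bolt = 25 metres).
P(N ≤ 15) = Σ_{j=0}^{15} e^(−μ) μ^j/j! ≈ 0.5681.

0.5681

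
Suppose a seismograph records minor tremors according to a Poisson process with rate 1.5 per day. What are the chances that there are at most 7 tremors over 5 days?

Over the interval, μ = 1.5 × 5 = 7.5 (5 days).
P(N ≤ 7) = Σ_{j=0}^{7} e^(−μ) μ^j/j! ≈ 0.5246.

0.5246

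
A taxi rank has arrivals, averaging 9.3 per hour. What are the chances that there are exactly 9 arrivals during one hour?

0.1311

With mean μ = 9.3 per hour,
P(N = 9) = e^(−μ) μ^9/9! = e^(−9.3) · 9.3^9/362880 ≈ 0.1311.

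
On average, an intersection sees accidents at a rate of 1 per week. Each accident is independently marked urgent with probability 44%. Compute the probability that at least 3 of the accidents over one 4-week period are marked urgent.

Thinning: the accidents that are marked urgent themselves form a Poisson process with rate 0.44 × 1 = 0.44 per week.
Over the interval, μ = 0.44 × 4 = 1.76 (a 4-week period = 4 weeks).
P(N ≥ 3) = 1 − P(N ≤ 2) ≈ 0.2587.

0.2587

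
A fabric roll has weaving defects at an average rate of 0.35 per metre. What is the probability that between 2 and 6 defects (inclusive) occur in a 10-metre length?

0.7988

Over the interval, μ = 0.35 × 10 = 3.5 (a 10-metre length = 10 metres).
P(2 ≤ N ≤ 6) = Σ_{j=2}^{6} e^(−3.5) · 3.5^j/j! ≈ 0.7988.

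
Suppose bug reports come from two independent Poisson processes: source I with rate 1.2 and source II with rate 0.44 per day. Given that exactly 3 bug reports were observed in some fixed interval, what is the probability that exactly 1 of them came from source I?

Given the total, each event is independently from source I with probability p = λ_I/(λ_I+λ_II) = 1.2/1.64 ≈ 0.7317.
So K ~ Binomial(3, 1.2/1.64): P(K = 1) = C(3,1) · (1.2/1.64)^1 · (0.44/1.64)^2 ≈ 0.1580.

0.1580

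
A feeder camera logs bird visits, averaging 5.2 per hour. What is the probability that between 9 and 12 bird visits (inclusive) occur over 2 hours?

0.4626

Over the interval, μ = 5.2 × 2 = 10.4 (2 hours).
P(9 ≤ N ≤ 12) = Σ_{j=9}^{12} e^(−10.4) · 10.4^j/j! ≈ 0.4626.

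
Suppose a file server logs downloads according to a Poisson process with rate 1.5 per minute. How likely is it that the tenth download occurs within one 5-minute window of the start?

Over the interval, μ = 1.5 × 5 = 7.5 (a 5-minute window = 5 minutes).
The tenth arrival falls in the interval iff at least 10 events occur there: P(S_10 ≤ t) = P(N ≥ 10) = 1 − P(N ≤ 9) ≈ 0.2236.

0.2236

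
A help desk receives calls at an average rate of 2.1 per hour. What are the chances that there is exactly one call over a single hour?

With mean μ = 2.1 per hour,
P(N = 1) = e^(−μ) μ^1/1! = e^(−2.1) · 2.1^1/1 ≈ 0.2572.

0.2572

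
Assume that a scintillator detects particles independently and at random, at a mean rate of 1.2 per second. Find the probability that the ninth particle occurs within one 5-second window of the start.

Over the interval, μ = 1.2 × 5 = 6 (a 5-second window = 5 seconds).
The ninth arrival falls in the interval iff at least 9 events occur there: P(S_9 ≤ t) = P(N ≥ 9) = 1 − P(N ≤ 8) ≈ 0.1528.

0.1528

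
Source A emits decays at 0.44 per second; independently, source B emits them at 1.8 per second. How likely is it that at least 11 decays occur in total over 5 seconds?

Independent Poisson processes superpose: combined rate λ = 0.44 + 1.8 = 2.24 per second.
Over the interval, μ = 2.24 × 5 = 11.2 (5 seconds).
P(N ≥ 11) = 1 − P(N ≤ 10) ≈ 0.5638.

0.5638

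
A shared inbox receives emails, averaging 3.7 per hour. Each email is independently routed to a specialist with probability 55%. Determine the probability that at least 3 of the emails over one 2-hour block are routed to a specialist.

0.7720

Thinning: the emails that are routed to a specialist themselves form a Poisson process with rate 0.55 × 3.7 = 2.035 per hour.
Over the interval, μ = 2.035 × 2 = 4.07 (a 2-hour block = 2 hours).
P(N ≥ 3) = 1 − P(N ≤ 2) ≈ 0.7720.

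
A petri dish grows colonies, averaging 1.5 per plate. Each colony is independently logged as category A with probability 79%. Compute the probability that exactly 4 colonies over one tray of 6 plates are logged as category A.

Thinning: the colonies that are logged as category A themselves form a Poisson process with rate 0.79 × 1.5 = 1.185 per plate.
Over the interval, μ = 1.185 × 6 = 7.11 (a tray of 6 plates = 6 plates).
P(N = 4) = e^(−7.11) · 7.11^4/4! ≈ 0.0870.

0.0870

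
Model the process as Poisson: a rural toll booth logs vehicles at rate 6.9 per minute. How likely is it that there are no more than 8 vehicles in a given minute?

0.7420

With mean μ = 6.9 per minute,
P(N ≤ 8) = Σ_{j=0}^{8} e^(−μ) μ^j/j! ≈ 0.7420.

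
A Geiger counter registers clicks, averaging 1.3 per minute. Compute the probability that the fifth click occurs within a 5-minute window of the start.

0.7763

Over the interval, μ = 1.3 × 5 = 6.5 (a 5-minute window = 5 minutes).
The fifth arrival falls in the interval iff at least 5 events occur there: P(S_5 ≤ t) = P(N ≥ 5) = 1 − P(N ≤ 4) ≈ 0.7763.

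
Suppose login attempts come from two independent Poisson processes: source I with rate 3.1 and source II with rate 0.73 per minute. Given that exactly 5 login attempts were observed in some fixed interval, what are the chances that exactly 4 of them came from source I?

Given the total, each event is independently from source I with probability p = λ_I/(λ_I+λ_II) = 3.1/3.83 ≈ 0.8094.
So K ~ Binomial(5, 3.1/3.83): P(K = 4) = C(5,4) · (3.1/3.83)^4 · (0.73/3.83)^1 ≈ 0.4090.

0.4090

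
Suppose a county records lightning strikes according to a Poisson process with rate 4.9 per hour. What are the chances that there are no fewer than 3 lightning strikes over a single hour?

With mean μ = 4.9 per hour,
P(N ≥ 3) = 1 − P(N ≤ 2) = 1 − Σ_{j=0}^{2} e^(−μ) μ^j/j! ≈ 0.8667.

0.8667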